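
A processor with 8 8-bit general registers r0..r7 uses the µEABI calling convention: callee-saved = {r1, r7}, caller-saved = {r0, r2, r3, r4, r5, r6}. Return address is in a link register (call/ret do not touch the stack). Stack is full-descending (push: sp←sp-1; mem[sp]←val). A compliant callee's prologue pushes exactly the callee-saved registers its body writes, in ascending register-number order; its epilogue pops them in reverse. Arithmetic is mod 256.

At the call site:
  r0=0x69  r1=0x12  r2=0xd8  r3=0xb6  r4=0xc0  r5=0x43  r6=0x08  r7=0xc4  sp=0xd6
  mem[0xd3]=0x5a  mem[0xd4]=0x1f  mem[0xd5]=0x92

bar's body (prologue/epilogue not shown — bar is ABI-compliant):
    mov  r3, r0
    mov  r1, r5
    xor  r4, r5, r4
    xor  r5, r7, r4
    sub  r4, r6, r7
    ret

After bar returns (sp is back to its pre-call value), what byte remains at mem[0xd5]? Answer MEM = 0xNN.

prologue: push r1 → mem[0xd5]=0x12, sp=0xd5
body[0] mov  r3, r0 → r3=0x69
body[1] mov  r1, r5 → r1=0x43
body[2] xor  r4, r5, r4 → r4=0x83
body[3] xor  r5, r7, r4 → r5=0x47
body[4] sub  r4, r6, r7 → r4=0x44
epilogue: pop r1=0x12, sp=0xd6
prologue pushed ['r1'] at ['0xd5']

MEM = 0x12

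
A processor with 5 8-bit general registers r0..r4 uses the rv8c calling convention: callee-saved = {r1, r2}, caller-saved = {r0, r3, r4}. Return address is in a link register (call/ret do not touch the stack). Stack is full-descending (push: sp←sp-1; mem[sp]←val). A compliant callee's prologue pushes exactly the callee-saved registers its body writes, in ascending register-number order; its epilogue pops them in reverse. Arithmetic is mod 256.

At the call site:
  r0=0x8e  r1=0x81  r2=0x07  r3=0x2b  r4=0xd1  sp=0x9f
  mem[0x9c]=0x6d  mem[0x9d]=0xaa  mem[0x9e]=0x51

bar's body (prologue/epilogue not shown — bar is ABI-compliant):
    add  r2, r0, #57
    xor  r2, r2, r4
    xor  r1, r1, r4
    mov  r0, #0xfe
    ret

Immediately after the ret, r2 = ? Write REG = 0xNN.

REG = 0x07

prologue: push r1 → mem[0x9e]=0x81, sp=0x9e
prologue: push r2 → mem[0x9d]=0x07, sp=0x9d
body[0] add  r2, r0, #57 → r2=0xc7
body[1] xor  r2, r2, r4 → r2=0x16
body[2] xor  r1, r1, r4 → r1=0x50
body[3] mov  r0, #0xfe → r0=0xfe
epilogue: pop r2=0x07, sp=0x9e
epilogue: pop r1=0x81, sp=0x9f
r2 is callee-saved → restored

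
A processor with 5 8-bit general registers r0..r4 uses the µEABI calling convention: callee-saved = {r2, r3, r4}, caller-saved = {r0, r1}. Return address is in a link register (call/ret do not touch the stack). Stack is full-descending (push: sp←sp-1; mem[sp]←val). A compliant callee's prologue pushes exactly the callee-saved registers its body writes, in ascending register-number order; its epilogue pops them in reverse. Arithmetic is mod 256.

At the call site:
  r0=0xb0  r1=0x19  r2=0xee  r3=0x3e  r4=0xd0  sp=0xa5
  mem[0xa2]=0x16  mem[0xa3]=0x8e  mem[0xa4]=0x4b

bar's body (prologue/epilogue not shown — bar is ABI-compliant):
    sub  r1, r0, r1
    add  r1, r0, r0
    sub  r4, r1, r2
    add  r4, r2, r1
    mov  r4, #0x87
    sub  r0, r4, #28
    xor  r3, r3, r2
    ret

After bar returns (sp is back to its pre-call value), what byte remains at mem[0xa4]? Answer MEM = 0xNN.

MEM = 0x3e

prologue: push r3 -> mem[0xa4]=0x3e, sp=0xa4
prologue: push r4 -> mem[0xa3]=0xd0, sp=0xa3
body[0] sub  r1, r0, r1 -> r1=0x97
body[1] add  r1, r0, r0 -> r1=0x60
body[2] sub  r4, r1, r2 -> r4=0x72
body[3] add  r4, r2, r1 -> r4=0x4e
body[4] mov  r4, #0x87 -> r4=0x87
body[5] sub  r0, r4, #28 -> r0=0x6b
body[6] xor  r3, r3, r2 -> r3=0xd0
epilogue: pop r4=0xd0, sp=0xa4
epilogue: pop r3=0x3e, sp=0xa5
prologue pushed ['r3', 'r4'] at ['0xa4', '0xa3']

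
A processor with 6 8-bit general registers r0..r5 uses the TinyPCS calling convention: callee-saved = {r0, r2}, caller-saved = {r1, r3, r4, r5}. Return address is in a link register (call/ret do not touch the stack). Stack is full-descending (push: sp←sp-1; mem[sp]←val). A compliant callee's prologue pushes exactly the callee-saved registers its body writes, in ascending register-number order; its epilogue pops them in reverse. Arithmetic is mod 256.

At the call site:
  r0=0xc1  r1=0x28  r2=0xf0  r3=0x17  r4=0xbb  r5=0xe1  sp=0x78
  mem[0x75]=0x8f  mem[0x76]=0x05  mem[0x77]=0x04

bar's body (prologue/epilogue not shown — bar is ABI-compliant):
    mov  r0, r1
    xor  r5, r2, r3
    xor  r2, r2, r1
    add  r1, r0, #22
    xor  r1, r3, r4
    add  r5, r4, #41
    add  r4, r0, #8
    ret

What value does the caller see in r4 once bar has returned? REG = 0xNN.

prologue: push r0 -> mem[0x77]=0xc1, sp=0x77
prologue: push r2 -> mem[0x76]=0xf0, sp=0x76
body[0] mov  r0, r1 -> r0=0x28
body[1] xor  r5, r2, r3 -> r5=0xe7
body[2] xor  r2, r2, r1 -> r2=0xd8
body[3] add  r1, r0, #22 -> r1=0x3e
body[4] xor  r1, r3, r4 -> r1=0xac
body[5] add  r5, r4, #41 -> r5=0xe4
body[6] add  r4, r0, #8 -> r4=0x30
epilogue: pop r2=0xf0, sp=0x77
epilogue: pop r0=0xc1, sp=0x78
r4 is caller-saved -> body value

REG = 0x30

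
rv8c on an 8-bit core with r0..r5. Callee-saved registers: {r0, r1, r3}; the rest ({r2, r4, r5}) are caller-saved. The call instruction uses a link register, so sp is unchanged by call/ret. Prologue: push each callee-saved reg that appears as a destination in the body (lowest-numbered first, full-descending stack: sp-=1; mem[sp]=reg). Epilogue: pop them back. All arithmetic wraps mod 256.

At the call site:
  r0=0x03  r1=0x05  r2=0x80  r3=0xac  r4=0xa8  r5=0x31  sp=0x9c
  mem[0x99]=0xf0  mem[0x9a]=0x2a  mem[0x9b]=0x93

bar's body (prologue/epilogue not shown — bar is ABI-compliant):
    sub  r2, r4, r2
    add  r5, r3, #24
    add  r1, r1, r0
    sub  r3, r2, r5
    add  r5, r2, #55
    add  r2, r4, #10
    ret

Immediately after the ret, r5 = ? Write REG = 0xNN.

prologue: push r1 → mem[0x9b]=0x05, sp=0x9b
prologue: push r3 → mem[0x9a]=0xac, sp=0x9a
body[0] sub  r2, r4, r2 → r2=0x28
body[1] add  r5, r3, #24 → r5=0xc4
body[2] add  r1, r1, r0 → r1=0x08
body[3] sub  r3, r2, r5 → r3=0x64
body[4] add  r5, r2, #55 → r5=0x5f
body[5] add  r2, r4, #10 → r2=0xb2
epilogue: pop r3=0xac, sp=0x9b
epilogue: pop r1=0x05, sp=0x9c
r5 is caller-saved → body value

REG = 0x5f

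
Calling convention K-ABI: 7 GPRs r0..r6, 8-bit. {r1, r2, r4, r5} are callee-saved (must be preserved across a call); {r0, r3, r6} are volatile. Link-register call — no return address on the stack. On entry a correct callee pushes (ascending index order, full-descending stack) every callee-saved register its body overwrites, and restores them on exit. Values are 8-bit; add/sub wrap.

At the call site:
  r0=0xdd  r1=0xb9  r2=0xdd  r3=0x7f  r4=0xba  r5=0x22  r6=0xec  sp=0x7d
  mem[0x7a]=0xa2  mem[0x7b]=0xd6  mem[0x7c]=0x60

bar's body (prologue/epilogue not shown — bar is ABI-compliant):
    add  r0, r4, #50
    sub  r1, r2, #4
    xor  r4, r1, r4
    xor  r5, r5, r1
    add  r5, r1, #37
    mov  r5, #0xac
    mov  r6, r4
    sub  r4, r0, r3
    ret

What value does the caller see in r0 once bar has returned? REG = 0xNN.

REG = 0xec

prologue: push r1 -> mem[0x7c]=0xb9, sp=0x7c
prologue: push r4 -> mem[0x7b]=0xba, sp=0x7b
prologue: push r5 -> mem[0x7a]=0x22, sp=0x7a
body[0] add  r0, r4, #50 -> r0=0xec
body[1] sub  r1, r2, #4 -> r1=0xd9
body[2] xor  r4, r1, r4 -> r4=0x63
body[3] xor  r5, r5, r1 -> r5=0xfb
body[4] add  r5, r1, #37 -> r5=0xfe
body[5] mov  r5, #0xac -> r5=0xac
body[6] mov  r6, r4 -> r6=0x63
body[7] sub  r4, r0, r3 -> r4=0x6d
epilogue: pop r5=0x22, sp=0x7b
epilogue: pop r4=0xba, sp=0x7c
epilogue: pop r1=0xb9, sp=0x7d
r0 is caller-saved -> body value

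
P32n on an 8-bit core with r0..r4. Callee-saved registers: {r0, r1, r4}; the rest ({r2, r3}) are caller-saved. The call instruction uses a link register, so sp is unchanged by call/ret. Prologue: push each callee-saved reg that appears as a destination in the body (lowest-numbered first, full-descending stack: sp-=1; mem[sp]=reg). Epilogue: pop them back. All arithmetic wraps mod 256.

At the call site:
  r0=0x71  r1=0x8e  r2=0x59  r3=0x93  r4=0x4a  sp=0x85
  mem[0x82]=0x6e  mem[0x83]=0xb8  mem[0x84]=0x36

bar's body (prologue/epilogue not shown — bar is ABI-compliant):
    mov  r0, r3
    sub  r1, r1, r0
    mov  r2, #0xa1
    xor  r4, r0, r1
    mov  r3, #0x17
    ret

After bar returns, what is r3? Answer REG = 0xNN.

REG = 0x17

prologue: push r0 -> mem[0x84]=0x71, sp=0x84
prologue: push r1 -> mem[0x83]=0x8e, sp=0x83
prologue: push r4 -> mem[0x82]=0x4a, sp=0x82
body[0] mov  r0, r3 -> r0=0x93
body[1] sub  r1, r1, r0 -> r1=0xfb
body[2] mov  r2, #0xa1 -> r2=0xa1
body[3] xor  r4, r0, r1 -> r4=0x68
body[4] mov  r3, #0x17 -> r3=0x17
epilogue: pop r4=0x4a, sp=0x83
epilogue: pop r1=0x8e, sp=0x84
epilogue: pop r0=0x71, sp=0x85
r3 is caller-saved -> body value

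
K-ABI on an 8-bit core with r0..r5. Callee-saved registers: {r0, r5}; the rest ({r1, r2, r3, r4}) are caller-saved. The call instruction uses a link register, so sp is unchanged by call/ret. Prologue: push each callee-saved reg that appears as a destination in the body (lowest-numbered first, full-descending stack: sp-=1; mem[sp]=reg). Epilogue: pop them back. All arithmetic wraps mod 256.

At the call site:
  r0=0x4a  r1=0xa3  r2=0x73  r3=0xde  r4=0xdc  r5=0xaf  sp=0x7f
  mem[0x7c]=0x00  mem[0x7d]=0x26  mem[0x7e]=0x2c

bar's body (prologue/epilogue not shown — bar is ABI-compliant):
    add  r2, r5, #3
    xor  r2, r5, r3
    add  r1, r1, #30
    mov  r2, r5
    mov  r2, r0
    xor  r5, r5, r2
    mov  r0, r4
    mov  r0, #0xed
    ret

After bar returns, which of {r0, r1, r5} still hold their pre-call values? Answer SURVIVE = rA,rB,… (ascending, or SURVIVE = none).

prologue: push r0 → mem[0x7e]=0x4a, sp=0x7e
prologue: push r5 → mem[0x7d]=0xaf, sp=0x7d
body[0] add  r2, r5, #3 → r2=0xb2
body[1] xor  r2, r5, r3 → r2=0x71
body[2] add  r1, r1, #30 → r1=0xc1
body[3] mov  r2, r5 → r2=0xaf
body[4] mov  r2, r0 → r2=0x4a
body[5] xor  r5, r5, r2 → r5=0xe5
body[6] mov  r0, r4 → r0=0xdc
body[7] mov  r0, #0xed → r0=0xed
epilogue: pop r5=0xaf, sp=0x7e
epilogue: pop r0=0x4a, sp=0x7f
r0: callee-saved, written=True
r1: caller-saved, written=True
r5: callee-saved, written=True

SURVIVE = r0,r5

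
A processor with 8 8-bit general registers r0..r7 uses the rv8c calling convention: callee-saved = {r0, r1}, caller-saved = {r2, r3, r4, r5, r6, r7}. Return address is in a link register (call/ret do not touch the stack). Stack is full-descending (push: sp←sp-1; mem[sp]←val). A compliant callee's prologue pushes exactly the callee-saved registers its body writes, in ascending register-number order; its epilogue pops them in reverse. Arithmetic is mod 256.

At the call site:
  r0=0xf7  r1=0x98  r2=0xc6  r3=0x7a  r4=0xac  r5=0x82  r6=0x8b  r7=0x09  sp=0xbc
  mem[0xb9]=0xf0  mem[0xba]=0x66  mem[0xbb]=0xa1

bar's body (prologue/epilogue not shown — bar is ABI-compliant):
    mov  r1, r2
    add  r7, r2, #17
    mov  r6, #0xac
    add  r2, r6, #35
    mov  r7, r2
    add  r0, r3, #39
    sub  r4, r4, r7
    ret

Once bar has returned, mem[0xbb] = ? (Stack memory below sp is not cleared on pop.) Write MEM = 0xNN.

prologue: push r0 -> mem[0xbb]=0xf7, sp=0xbb
prologue: push r1 -> mem[0xba]=0x98, sp=0xba
body[0] mov  r1, r2 -> r1=0xc6
body[1] add  r7, r2, #17 -> r7=0xd7
body[2] mov  r6, #0xac -> r6=0xac
body[3] add  r2, r6, #35 -> r2=0xcf
body[4] mov  r7, r2 -> r7=0xcf
body[5] add  r0, r3, #39 -> r0=0xa1
body[6] sub  r4, r4, r7 -> r4=0xdd
epilogue: pop r1=0x98, sp=0xbb
epilogue: pop r0=0xf7, sp=0xbc
prologue pushed ['r0', 'r1'] at ['0xbb', '0xba']

MEM = 0xf7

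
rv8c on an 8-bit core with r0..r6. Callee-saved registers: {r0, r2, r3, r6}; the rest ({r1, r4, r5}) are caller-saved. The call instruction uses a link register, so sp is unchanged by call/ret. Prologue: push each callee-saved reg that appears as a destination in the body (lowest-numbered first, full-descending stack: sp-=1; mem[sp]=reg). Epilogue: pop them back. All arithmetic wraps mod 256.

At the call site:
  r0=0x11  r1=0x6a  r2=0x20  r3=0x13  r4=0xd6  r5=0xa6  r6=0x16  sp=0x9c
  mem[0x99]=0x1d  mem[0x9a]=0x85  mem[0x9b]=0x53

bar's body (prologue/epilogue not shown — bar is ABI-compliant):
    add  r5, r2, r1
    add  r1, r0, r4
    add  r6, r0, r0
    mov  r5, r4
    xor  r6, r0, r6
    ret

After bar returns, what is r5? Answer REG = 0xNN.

prologue: push r6 -> mem[0x9b]=0x16, sp=0x9b
body[0] add  r5, r2, r1 -> r5=0x8a
body[1] add  r1, r0, r4 -> r1=0xe7
body[2] add  r6, r0, r0 -> r6=0x22
body[3] mov  r5, r4 -> r5=0xd6
body[4] xor  r6, r0, r6 -> r6=0x33
epilogue: pop r6=0x16, sp=0x9c
r5 is caller-saved -> body value

REG = 0xd6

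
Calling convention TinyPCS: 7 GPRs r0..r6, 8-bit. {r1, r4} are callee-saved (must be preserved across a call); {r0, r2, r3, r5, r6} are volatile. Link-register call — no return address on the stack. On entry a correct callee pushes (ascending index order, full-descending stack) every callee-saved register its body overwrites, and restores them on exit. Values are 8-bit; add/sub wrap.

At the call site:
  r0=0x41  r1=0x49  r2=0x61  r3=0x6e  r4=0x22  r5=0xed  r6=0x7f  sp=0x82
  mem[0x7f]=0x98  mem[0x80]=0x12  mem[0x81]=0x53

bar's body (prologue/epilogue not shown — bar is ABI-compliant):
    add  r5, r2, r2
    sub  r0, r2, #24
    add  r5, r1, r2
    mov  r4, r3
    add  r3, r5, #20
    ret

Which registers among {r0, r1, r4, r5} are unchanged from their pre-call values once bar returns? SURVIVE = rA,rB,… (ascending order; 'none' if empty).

prologue: push r4 -> mem[0x81]=0x22, sp=0x81
body[0] add  r5, r2, r2 -> r5=0xc2
body[1] sub  r0, r2, #24 -> r0=0x49
body[2] add  r5, r1, r2 -> r5=0xaa
body[3] mov  r4, r3 -> r4=0x6e
body[4] add  r3, r5, #20 -> r3=0xbe
epilogue: pop r4=0x22, sp=0x82
r0: caller-saved, written=True
r1: callee-saved, written=False
r4: callee-saved, written=True
r5: caller-saved, written=True

SURVIVE = r1,r4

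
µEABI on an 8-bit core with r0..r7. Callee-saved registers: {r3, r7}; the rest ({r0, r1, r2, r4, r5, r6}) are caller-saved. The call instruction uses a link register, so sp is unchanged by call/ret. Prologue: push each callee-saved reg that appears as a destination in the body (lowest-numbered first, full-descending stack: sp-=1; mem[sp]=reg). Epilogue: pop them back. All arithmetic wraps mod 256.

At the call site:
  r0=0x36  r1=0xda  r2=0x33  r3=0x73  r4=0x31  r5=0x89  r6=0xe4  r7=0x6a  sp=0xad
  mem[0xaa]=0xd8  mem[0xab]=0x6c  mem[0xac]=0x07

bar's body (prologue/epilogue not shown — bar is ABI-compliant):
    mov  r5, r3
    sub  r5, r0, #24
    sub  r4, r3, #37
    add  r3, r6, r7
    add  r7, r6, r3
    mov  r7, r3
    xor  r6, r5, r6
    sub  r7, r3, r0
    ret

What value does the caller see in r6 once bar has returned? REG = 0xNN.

REG = 0xfa

prologue: push r3 -> mem[0xac]=0x73, sp=0xac
prologue: push r7 -> mem[0xab]=0x6a, sp=0xab
body[0] mov  r5, r3 -> r5=0x73
body[1] sub  r5, r0, #24 -> r5=0x1e
body[2] sub  r4, r3, #37 -> r4=0x4e
body[3] add  r3, r6, r7 -> r3=0x4e
body[4] add  r7, r6, r3 -> r7=0x32
body[5] mov  r7, r3 -> r7=0x4e
body[6] xor  r6, r5, r6 -> r6=0xfa
body[7] sub  r7, r3, r0 -> r7=0x18
epilogue: pop r7=0x6a, sp=0xac
epilogue: pop r3=0x73, sp=0xad
r6 is caller-saved -> body value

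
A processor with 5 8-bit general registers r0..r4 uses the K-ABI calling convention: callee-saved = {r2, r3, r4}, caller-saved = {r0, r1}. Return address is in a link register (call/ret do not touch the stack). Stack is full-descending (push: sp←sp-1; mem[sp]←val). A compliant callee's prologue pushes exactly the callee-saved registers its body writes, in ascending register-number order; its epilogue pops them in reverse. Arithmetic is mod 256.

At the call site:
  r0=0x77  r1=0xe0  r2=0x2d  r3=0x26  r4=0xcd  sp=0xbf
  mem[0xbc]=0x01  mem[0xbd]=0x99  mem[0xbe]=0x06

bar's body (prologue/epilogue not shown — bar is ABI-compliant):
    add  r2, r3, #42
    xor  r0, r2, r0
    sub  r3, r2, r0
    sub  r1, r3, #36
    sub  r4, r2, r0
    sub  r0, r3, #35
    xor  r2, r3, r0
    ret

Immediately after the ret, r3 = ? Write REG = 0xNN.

prologue: push r2 → mem[0xbe]=0x2d, sp=0xbe
prologue: push r3 → mem[0xbd]=0x26, sp=0xbd
prologue: push r4 → mem[0xbc]=0xcd, sp=0xbc
body[0] add  r2, r3, #42 → r2=0x50
body[1] xor  r0, r2, r0 → r0=0x27
body[2] sub  r3, r2, r0 → r3=0x29
body[3] sub  r1, r3, #36 → r1=0x05
body[4] sub  r4, r2, r0 → r4=0x29
body[5] sub  r0, r3, #35 → r0=0x06
body[6] xor  r2, r3, r0 → r2=0x2f
epilogue: pop r4=0xcd, sp=0xbd
epilogue: pop r3=0x26, sp=0xbe
epilogue: pop r2=0x2d, sp=0xbf
r3 is callee-saved → restored

REG = 0x26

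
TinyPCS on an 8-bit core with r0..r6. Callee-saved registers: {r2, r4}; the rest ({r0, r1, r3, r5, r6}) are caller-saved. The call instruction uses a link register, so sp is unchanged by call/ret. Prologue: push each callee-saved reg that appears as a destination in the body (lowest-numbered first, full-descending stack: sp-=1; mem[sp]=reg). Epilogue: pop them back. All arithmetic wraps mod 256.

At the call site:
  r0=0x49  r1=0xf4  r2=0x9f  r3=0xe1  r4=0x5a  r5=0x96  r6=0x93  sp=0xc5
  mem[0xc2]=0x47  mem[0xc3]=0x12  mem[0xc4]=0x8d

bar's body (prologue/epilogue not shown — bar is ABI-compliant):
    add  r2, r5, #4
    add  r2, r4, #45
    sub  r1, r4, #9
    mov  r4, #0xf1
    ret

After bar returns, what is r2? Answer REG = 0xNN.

prologue: push r2 -> mem[0xc4]=0x9f, sp=0xc4
prologue: push r4 -> mem[0xc3]=0x5a, sp=0xc3
body[0] add  r2, r5, #4 -> r2=0x9a
body[1] add  r2, r4, #45 -> r2=0x87
body[2] sub  r1, r4, #9 -> r1=0x51
body[3] mov  r4, #0xf1 -> r4=0xf1
epilogue: pop r4=0x5a, sp=0xc4
epilogue: pop r2=0x9f, sp=0xc5
r2 is callee-saved -> restored

REG = 0x9f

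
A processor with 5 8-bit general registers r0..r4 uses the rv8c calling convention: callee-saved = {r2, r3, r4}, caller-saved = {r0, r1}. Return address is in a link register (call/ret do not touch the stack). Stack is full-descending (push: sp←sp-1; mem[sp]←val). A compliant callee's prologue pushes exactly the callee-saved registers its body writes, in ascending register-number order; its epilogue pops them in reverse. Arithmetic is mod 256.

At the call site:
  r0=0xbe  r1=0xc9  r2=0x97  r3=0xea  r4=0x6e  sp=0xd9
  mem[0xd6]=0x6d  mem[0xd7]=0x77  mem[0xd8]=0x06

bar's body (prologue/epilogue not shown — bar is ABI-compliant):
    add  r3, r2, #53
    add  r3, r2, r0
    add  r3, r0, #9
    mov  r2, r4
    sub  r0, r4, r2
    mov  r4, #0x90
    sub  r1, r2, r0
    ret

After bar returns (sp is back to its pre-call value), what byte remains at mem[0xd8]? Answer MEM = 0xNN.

MEM = 0x97

prologue: push r2 -> mem[0xd8]=0x97, sp=0xd8
prologue: push r3 -> mem[0xd7]=0xea, sp=0xd7
prologue: push r4 -> mem[0xd6]=0x6e, sp=0xd6
body[0] add  r3, r2, #53 -> r3=0xcc
body[1] add  r3, r2, r0 -> r3=0x55
body[2] add  r3, r0, #9 -> r3=0xc7
body[3] mov  r2, r4 -> r2=0x6e
body[4] sub  r0, r4, r2 -> r0=0x00
body[5] mov  r4, #0x90 -> r4=0x90
body[6] sub  r1, r2, r0 -> r1=0x6e
epilogue: pop r4=0x6e, sp=0xd7
epilogue: pop r3=0xea, sp=0xd8
epilogue: pop r2=0x97, sp=0xd9
prologue pushed ['r2', 'r3', 'r4'] at ['0xd8', '0xd7', '0xd6']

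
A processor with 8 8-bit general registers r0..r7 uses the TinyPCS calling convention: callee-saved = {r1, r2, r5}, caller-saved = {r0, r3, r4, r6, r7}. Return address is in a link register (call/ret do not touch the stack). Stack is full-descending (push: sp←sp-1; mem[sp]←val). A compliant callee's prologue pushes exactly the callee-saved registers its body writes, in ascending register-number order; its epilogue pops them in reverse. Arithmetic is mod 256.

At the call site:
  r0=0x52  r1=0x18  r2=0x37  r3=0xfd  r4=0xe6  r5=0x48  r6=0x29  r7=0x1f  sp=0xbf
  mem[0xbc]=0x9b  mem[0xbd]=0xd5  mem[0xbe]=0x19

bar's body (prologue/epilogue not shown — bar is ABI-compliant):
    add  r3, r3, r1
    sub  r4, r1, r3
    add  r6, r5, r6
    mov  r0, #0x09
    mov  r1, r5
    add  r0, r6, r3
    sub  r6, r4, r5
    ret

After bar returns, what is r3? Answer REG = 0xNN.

prologue: push r1 -> mem[0xbe]=0x18, sp=0xbe
body[0] add  r3, r3, r1 -> r3=0x15
body[1] sub  r4, r1, r3 -> r4=0x03
body[2] add  r6, r5, r6 -> r6=0x71
body[3] mov  r0, #0x09 -> r0=0x09
body[4] mov  r1, r5 -> r1=0x48
body[5] add  r0, r6, r3 -> r0=0x86
body[6] sub  r6, r4, r5 -> r6=0xbb
epilogue: pop r1=0x18, sp=0xbf
r3 is caller-saved -> body value

REG = 0x15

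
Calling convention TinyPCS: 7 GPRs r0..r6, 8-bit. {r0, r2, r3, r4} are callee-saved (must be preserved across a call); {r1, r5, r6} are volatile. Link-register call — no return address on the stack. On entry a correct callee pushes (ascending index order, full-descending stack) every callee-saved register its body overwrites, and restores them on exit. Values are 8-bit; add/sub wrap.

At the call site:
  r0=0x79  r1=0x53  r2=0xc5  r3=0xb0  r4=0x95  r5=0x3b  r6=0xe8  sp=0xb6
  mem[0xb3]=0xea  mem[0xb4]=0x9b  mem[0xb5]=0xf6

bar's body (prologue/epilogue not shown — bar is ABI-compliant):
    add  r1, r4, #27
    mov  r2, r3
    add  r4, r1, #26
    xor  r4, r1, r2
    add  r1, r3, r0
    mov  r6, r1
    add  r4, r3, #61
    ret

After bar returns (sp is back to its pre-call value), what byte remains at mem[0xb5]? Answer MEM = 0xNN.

prologue: push r2 → mem[0xb5]=0xc5, sp=0xb5
prologue: push r4 → mem[0xb4]=0x95, sp=0xb4
body[0] add  r1, r4, #27 → r1=0xb0
body[1] mov  r2, r3 → r2=0xb0
body[2] add  r4, r1, #26 → r4=0xca
body[3] xor  r4, r1, r2 → r4=0x00
body[4] add  r1, r3, r0 → r1=0x29
body[5] mov  r6, r1 → r6=0x29
body[6] add  r4, r3, #61 → r4=0xed
epilogue: pop r4=0x95, sp=0xb5
epilogue: pop r2=0xc5, sp=0xb6
prologue pushed ['r2', 'r4'] at ['0xb5', '0xb4']

MEM = 0xc5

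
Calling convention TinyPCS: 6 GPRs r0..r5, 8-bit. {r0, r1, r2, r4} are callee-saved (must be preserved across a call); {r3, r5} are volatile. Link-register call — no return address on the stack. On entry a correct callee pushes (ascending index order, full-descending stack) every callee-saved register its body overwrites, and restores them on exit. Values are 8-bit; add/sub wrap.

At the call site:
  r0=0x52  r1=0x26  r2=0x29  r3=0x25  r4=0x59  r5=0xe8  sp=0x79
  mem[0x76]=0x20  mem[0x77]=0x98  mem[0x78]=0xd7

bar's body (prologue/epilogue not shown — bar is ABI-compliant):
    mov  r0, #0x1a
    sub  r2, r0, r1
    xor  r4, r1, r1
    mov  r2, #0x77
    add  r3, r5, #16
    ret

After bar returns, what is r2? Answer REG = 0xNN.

prologue: push r0 -> mem[0x78]=0x52, sp=0x78
prologue: push r2 -> mem[0x77]=0x29, sp=0x77
prologue: push r4 -> mem[0x76]=0x59, sp=0x76
body[0] mov  r0, #0x1a -> r0=0x1a
body[1] sub  r2, r0, r1 -> r2=0xf4
body[2] xor  r4, r1, r1 -> r4=0x00
body[3] mov  r2, #0x77 -> r2=0x77
body[4] add  r3, r5, #16 -> r3=0xf8
epilogue: pop r4=0x59, sp=0x77
epilogue: pop r2=0x29, sp=0x78
epilogue: pop r0=0x52, sp=0x79
r2 is callee-saved -> restored

REG = 0x29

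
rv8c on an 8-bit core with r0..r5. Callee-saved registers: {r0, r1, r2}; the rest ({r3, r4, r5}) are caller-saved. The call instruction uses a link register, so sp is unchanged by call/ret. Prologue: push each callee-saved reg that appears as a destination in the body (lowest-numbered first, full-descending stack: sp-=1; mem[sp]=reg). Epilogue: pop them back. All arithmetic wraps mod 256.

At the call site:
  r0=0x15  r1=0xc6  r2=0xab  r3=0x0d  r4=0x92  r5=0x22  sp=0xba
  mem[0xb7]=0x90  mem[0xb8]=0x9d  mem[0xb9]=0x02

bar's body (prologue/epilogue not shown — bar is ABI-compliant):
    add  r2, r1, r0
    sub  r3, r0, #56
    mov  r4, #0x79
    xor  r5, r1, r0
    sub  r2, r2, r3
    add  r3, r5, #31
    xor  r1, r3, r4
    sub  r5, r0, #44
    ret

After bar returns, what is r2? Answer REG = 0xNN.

REG = 0xab

prologue: push r1 → mem[0xb9]=0xc6, sp=0xb9
prologue: push r2 → mem[0xb8]=0xab, sp=0xb8
body[0] add  r2, r1, r0 → r2=0xdb
body[1] sub  r3, r0, #56 → r3=0xdd
body[2] mov  r4, #0x79 → r4=0x79
body[3] xor  r5, r1, r0 → r5=0xd3
body[4] sub  r2, r2, r3 → r2=0xfe
body[5] add  r3, r5, #31 → r3=0xf2
body[6] xor  r1, r3, r4 → r1=0x8b
body[7] sub  r5, r0, #44 → r5=0xe9
epilogue: pop r2=0xab, sp=0xb9
epilogue: pop r1=0xc6, sp=0xba
r2 is callee-saved → restored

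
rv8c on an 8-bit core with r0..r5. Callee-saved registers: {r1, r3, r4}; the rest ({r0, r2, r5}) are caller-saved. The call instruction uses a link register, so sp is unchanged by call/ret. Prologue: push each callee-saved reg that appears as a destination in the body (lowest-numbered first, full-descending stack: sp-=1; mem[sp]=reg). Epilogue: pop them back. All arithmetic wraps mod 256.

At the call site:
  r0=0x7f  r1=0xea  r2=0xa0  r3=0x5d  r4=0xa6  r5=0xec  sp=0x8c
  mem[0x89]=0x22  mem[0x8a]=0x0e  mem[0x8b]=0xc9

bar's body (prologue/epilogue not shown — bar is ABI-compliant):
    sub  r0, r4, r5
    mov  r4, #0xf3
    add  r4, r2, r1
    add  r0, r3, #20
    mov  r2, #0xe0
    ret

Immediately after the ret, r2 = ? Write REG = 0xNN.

REG = 0xe0

prologue: push r4 → mem[0x8b]=0xa6, sp=0x8b
body[0] sub  r0, r4, r5 → r0=0xba
body[1] mov  r4, #0xf3 → r4=0xf3
body[2] add  r4, r2, r1 → r4=0x8a
body[3] add  r0, r3, #20 → r0=0x71
body[4] mov  r2, #0xe0 → r2=0xe0
epilogue: pop r4=0xa6, sp=0x8c
r2 is caller-saved → body value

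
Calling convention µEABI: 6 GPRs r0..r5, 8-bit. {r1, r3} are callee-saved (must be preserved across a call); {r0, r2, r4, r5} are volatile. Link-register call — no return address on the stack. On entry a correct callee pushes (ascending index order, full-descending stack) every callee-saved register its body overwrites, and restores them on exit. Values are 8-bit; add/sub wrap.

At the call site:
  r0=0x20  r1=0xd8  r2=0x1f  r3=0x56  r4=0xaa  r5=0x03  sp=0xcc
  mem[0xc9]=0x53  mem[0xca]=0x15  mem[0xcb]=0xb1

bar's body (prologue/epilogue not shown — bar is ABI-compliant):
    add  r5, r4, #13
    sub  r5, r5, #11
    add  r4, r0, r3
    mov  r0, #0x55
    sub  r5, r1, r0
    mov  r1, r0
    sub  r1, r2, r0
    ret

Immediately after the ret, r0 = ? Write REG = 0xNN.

prologue: push r1 -> mem[0xcb]=0xd8, sp=0xcb
body[0] add  r5, r4, #13 -> r5=0xb7
body[1] sub  r5, r5, #11 -> r5=0xac
body[2] add  r4, r0, r3 -> r4=0x76
body[3] mov  r0, #0x55 -> r0=0x55
body[4] sub  r5, r1, r0 -> r5=0x83
body[5] mov  r1, r0 -> r1=0x55
body[6] sub  r1, r2, r0 -> r1=0xca
epilogue: pop r1=0xd8, sp=0xcc
r0 is caller-saved -> body value

REG = 0x55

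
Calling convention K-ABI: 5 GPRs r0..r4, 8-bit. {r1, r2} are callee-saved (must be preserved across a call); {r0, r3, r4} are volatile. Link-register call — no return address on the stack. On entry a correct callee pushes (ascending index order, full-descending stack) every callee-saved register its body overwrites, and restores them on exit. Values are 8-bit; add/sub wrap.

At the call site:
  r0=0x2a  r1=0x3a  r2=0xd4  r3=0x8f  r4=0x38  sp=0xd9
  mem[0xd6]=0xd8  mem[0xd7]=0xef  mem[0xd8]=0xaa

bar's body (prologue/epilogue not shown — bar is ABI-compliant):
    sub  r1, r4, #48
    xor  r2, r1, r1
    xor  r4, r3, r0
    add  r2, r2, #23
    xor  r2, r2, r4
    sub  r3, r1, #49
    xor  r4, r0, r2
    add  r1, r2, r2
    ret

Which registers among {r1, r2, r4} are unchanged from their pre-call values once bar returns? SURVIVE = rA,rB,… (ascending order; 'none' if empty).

prologue: push r1 -> mem[0xd8]=0x3a, sp=0xd8
prologue: push r2 -> mem[0xd7]=0xd4, sp=0xd7
body[0] sub  r1, r4, #48 -> r1=0x08
body[1] xor  r2, r1, r1 -> r2=0x00
body[2] xor  r4, r3, r0 -> r4=0xa5
body[3] add  r2, r2, #23 -> r2=0x17
body[4] xor  r2, r2, r4 -> r2=0xb2
body[5] sub  r3, r1, #49 -> r3=0xd7
body[6] xor  r4, r0, r2 -> r4=0x98
body[7] add  r1, r2, r2 -> r1=0x64
epilogue: pop r2=0xd4, sp=0xd8
epilogue: pop r1=0x3a, sp=0xd9
r1: callee-saved, written=True
r2: callee-saved, written=True
r4: caller-saved, written=True

SURVIVE = r1,r2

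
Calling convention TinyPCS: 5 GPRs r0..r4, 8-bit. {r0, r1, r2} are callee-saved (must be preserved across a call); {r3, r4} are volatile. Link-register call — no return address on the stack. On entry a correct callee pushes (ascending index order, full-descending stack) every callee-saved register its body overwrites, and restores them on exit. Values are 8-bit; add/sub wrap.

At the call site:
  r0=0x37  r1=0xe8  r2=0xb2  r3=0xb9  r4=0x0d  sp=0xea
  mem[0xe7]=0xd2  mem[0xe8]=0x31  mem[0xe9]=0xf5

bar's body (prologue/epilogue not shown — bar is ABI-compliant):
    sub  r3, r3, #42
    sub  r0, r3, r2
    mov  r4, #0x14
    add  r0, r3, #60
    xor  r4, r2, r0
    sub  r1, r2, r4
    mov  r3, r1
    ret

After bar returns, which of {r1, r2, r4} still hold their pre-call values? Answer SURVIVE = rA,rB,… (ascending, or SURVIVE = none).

SURVIVE = r1,r2

prologue: push r0 -> mem[0xe9]=0x37, sp=0xe9
prologue: push r1 -> mem[0xe8]=0xe8, sp=0xe8
body[0] sub  r3, r3, #42 -> r3=0x8f
body[1] sub  r0, r3, r2 -> r0=0xdd
body[2] mov  r4, #0x14 -> r4=0x14
body[3] add  r0, r3, #60 -> r0=0xcb
body[4] xor  r4, r2, r0 -> r4=0x79
body[5] sub  r1, r2, r4 -> r1=0x39
body[6] mov  r3, r1 -> r3=0x39
epilogue: pop r1=0xe8, sp=0xe9
epilogue: pop r0=0x37, sp=0xea
r1: callee-saved, written=True
r2: callee-saved, written=False
r4: caller-saved, written=True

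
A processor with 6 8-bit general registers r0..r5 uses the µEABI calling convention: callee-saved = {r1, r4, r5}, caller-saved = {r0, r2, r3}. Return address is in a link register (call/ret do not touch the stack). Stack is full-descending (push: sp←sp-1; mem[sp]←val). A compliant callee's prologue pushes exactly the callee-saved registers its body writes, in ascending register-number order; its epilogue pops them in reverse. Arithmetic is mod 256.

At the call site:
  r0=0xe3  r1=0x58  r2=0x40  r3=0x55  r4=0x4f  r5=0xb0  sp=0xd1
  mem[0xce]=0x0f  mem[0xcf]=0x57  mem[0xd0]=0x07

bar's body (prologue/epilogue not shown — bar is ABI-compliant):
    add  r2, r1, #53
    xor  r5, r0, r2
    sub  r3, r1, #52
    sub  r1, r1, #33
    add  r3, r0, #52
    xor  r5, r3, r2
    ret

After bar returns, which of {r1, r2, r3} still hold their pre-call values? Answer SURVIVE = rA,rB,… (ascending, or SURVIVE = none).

SURVIVE = r1

prologue: push r1 → mem[0xd0]=0x58, sp=0xd0
prologue: push r5 → mem[0xcf]=0xb0, sp=0xcf
body[0] add  r2, r1, #53 → r2=0x8d
body[1] xor  r5, r0, r2 → r5=0x6e
body[2] sub  r3, r1, #52 → r3=0x24
body[3] sub  r1, r1, #33 → r1=0x37
body[4] add  r3, r0, #52 → r3=0x17
body[5] xor  r5, r3, r2 → r5=0x9a
epilogue: pop r5=0xb0, sp=0xd0
epilogue: pop r1=0x58, sp=0xd1
r1: callee-saved, written=True
r2: caller-saved, written=True
r3: caller-saved, written=True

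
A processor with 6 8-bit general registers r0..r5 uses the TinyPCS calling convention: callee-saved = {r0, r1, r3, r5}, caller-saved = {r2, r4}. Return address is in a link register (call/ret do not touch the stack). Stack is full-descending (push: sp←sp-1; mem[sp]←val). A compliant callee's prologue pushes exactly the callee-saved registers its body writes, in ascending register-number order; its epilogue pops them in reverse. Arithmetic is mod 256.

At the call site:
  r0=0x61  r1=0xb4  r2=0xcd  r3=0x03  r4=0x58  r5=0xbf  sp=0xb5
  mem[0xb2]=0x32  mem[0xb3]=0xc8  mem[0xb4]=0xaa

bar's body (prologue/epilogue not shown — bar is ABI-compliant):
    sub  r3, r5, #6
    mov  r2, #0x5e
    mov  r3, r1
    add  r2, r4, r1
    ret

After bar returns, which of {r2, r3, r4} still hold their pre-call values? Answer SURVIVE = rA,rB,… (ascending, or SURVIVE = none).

SURVIVE = r3,r4

prologue: push r3 -> mem[0xb4]=0x03, sp=0xb4
body[0] sub  r3, r5, #6 -> r3=0xb9
body[1] mov  r2, #0x5e -> r2=0x5e
body[2] mov  r3, r1 -> r3=0xb4
body[3] add  r2, r4, r1 -> r2=0x0c
epilogue: pop r3=0x03, sp=0xb5
r2: caller-saved, written=True
r3: callee-saved, written=True
r4: caller-saved, written=False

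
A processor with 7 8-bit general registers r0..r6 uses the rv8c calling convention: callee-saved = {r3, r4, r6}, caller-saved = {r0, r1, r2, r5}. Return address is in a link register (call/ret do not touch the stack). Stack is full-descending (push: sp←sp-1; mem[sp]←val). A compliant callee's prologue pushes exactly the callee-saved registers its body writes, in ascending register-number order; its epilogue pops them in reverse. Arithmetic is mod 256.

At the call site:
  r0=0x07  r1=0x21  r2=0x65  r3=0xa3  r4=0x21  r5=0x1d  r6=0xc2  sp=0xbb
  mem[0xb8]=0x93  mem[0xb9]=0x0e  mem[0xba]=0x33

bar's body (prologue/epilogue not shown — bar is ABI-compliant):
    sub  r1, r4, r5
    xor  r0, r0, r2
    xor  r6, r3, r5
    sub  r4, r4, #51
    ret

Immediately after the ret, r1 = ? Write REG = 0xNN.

REG = 0x04

prologue: push r4 -> mem[0xba]=0x21, sp=0xba
prologue: push r6 -> mem[0xb9]=0xc2, sp=0xb9
body[0] sub  r1, r4, r5 -> r1=0x04
body[1] xor  r0, r0, r2 -> r0=0x62
body[2] xor  r6, r3, r5 -> r6=0xbe
body[3] sub  r4, r4, #51 -> r4=0xee
epilogue: pop r6=0xc2, sp=0xba
epilogue: pop r4=0x21, sp=0xbb
r1 is caller-saved -> body value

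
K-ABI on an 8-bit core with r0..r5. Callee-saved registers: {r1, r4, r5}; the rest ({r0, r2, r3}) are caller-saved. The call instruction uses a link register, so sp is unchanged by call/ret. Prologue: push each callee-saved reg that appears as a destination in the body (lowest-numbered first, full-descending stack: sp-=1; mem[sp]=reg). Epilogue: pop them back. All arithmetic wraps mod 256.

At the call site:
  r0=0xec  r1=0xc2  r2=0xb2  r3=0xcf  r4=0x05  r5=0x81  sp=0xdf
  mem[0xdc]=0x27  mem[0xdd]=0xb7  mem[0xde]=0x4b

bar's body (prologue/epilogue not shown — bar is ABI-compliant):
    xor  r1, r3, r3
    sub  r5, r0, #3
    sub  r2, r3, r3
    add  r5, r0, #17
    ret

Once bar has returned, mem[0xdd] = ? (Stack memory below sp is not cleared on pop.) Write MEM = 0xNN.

MEM = 0x81

prologue: push r1 -> mem[0xde]=0xc2, sp=0xde
prologue: push r5 -> mem[0xdd]=0x81, sp=0xdd
body[0] xor  r1, r3, r3 -> r1=0x00
body[1] sub  r5, r0, #3 -> r5=0xe9
body[2] sub  r2, r3, r3 -> r2=0x00
body[3] add  r5, r0, #17 -> r5=0xfd
epilogue: pop r5=0x81, sp=0xde
epilogue: pop r1=0xc2, sp=0xdf
prologue pushed ['r1', 'r5'] at ['0xde', '0xdd']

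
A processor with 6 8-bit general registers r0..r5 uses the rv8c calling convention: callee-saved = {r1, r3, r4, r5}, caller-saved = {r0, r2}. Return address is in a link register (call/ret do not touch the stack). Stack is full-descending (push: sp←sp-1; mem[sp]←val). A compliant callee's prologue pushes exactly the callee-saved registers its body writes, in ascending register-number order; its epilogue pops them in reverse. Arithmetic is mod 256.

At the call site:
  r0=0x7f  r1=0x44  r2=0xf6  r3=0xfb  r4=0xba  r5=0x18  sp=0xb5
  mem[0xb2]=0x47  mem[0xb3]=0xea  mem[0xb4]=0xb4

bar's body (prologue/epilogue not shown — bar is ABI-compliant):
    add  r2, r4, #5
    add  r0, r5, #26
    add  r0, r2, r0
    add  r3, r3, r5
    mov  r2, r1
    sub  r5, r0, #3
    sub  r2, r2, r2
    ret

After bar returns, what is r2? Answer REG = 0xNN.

REG = 0x00

prologue: push r3 → mem[0xb4]=0xfb, sp=0xb4
prologue: push r5 → mem[0xb3]=0x18, sp=0xb3
body[0] add  r2, r4, #5 → r2=0xbf
body[1] add  r0, r5, #26 → r0=0x32
body[2] add  r0, r2, r0 → r0=0xf1
body[3] add  r3, r3, r5 → r3=0x13
body[4] mov  r2, r1 → r2=0x44
body[5] sub  r5, r0, #3 → r5=0xee
body[6] sub  r2, r2, r2 → r2=0x00
epilogue: pop r5=0x18, sp=0xb4
epilogue: pop r3=0xfb, sp=0xb5
r2 is caller-saved → body value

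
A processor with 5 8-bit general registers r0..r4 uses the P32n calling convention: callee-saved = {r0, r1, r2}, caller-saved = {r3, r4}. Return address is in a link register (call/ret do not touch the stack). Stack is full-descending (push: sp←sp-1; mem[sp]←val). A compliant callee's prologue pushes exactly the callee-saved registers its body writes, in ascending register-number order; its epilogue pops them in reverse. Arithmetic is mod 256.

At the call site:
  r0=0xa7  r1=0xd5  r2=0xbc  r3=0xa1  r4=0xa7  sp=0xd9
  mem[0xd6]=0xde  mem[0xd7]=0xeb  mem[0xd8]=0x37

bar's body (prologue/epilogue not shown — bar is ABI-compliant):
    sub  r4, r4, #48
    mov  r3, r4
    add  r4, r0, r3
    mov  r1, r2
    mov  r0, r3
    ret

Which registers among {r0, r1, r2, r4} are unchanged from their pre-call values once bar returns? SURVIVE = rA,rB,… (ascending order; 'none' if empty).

prologue: push r0 -> mem[0xd8]=0xa7, sp=0xd8
prologue: push r1 -> mem[0xd7]=0xd5, sp=0xd7
body[0] sub  r4, r4, #48 -> r4=0x77
body[1] mov  r3, r4 -> r3=0x77
body[2] add  r4, r0, r3 -> r4=0x1e
body[3] mov  r1, r2 -> r1=0xbc
body[4] mov  r0, r3 -> r0=0x77
epilogue: pop r1=0xd5, sp=0xd8
epilogue: pop r0=0xa7, sp=0xd9
r0: callee-saved, written=True
r1: callee-saved, written=True
r2: callee-saved, written=False
r4: caller-saved, written=True

SURVIVE = r0,r1,r2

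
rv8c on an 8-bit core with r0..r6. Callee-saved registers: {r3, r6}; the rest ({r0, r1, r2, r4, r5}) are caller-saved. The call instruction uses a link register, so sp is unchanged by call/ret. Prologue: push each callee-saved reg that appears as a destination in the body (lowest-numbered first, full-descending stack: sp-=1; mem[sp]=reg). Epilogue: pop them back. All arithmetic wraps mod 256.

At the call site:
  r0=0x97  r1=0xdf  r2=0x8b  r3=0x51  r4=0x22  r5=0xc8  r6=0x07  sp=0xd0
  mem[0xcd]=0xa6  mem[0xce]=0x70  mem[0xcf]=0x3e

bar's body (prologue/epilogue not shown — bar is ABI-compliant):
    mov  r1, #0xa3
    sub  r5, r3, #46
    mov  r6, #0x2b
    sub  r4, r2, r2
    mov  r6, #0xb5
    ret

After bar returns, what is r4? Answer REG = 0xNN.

REG = 0x00

prologue: push r6 → mem[0xcf]=0x07, sp=0xcf
body[0] mov  r1, #0xa3 → r1=0xa3
body[1] sub  r5, r3, #46 → r5=0x23
body[2] mov  r6, #0x2b → r6=0x2b
body[3] sub  r4, r2, r2 → r4=0x00
body[4] mov  r6, #0xb5 → r6=0xb5
epilogue: pop r6=0x07, sp=0xd0
r4 is caller-saved → body value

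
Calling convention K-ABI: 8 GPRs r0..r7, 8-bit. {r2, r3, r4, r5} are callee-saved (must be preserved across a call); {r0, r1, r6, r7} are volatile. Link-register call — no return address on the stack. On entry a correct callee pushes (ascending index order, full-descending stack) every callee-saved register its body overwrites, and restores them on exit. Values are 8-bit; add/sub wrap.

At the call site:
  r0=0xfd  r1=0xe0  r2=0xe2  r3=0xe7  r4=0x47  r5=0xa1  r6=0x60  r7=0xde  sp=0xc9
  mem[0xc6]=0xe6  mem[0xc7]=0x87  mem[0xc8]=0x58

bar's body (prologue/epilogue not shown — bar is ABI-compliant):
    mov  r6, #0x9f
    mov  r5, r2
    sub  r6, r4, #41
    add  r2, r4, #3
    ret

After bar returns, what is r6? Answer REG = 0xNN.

prologue: push r2 → mem[0xc8]=0xe2, sp=0xc8
prologue: push r5 → mem[0xc7]=0xa1, sp=0xc7
body[0] mov  r6, #0x9f → r6=0x9f
body[1] mov  r5, r2 → r5=0xe2
body[2] sub  r6, r4, #41 → r6=0x1e
body[3] add  r2, r4, #3 → r2=0x4a
epilogue: pop r5=0xa1, sp=0xc8
epilogue: pop r2=0xe2, sp=0xc9
r6 is caller-saved → body value

REG = 0x1e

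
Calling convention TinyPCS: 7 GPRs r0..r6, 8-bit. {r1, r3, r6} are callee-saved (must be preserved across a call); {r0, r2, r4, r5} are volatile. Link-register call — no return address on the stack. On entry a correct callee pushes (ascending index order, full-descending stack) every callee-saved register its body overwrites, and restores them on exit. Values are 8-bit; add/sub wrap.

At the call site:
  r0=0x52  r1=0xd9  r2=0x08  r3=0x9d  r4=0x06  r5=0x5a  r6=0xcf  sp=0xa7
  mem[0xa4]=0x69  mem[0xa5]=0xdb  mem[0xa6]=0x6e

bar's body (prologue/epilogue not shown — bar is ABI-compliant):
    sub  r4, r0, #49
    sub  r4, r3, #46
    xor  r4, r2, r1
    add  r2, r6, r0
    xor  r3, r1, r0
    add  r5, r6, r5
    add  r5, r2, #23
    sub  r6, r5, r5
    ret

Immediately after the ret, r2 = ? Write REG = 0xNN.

prologue: push r3 -> mem[0xa6]=0x9d, sp=0xa6
prologue: push r6 -> mem[0xa5]=0xcf, sp=0xa5
body[0] sub  r4, r0, #49 -> r4=0x21
body[1] sub  r4, r3, #46 -> r4=0x6f
body[2] xor  r4, r2, r1 -> r4=0xd1
body[3] add  r2, r6, r0 -> r2=0x21
body[4] xor  r3, r1, r0 -> r3=0x8b
body[5] add  r5, r6, r5 -> r5=0x29
body[6] add  r5, r2, #23 -> r5=0x38
body[7] sub  r6, r5, r5 -> r6=0x00
epilogue: pop r6=0xcf, sp=0xa6
epilogue: pop r3=0x9d, sp=0xa7
r2 is caller-saved -> body value

REG = 0x21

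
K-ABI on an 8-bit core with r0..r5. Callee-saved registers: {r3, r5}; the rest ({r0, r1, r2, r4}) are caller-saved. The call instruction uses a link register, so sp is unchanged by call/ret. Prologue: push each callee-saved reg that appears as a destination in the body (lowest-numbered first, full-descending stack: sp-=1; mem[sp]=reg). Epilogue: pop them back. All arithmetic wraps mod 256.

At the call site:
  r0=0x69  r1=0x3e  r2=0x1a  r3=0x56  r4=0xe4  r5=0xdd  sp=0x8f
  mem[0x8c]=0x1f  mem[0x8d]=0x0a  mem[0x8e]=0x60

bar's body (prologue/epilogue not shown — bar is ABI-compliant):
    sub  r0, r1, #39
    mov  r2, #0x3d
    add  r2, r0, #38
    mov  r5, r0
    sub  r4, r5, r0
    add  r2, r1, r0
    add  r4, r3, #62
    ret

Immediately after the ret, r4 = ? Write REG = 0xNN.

prologue: push r5 → mem[0x8e]=0xdd, sp=0x8e
body[0] sub  r0, r1, #39 → r0=0x17
body[1] mov  r2, #0x3d → r2=0x3d
body[2] add  r2, r0, #38 → r2=0x3d
body[3] mov  r5, r0 → r5=0x17
body[4] sub  r4, r5, r0 → r4=0x00
body[5] add  r2, r1, r0 → r2=0x55
body[6] add  r4, r3, #62 → r4=0x94
epilogue: pop r5=0xdd, sp=0x8f
r4 is caller-saved → body value

REG = 0x94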